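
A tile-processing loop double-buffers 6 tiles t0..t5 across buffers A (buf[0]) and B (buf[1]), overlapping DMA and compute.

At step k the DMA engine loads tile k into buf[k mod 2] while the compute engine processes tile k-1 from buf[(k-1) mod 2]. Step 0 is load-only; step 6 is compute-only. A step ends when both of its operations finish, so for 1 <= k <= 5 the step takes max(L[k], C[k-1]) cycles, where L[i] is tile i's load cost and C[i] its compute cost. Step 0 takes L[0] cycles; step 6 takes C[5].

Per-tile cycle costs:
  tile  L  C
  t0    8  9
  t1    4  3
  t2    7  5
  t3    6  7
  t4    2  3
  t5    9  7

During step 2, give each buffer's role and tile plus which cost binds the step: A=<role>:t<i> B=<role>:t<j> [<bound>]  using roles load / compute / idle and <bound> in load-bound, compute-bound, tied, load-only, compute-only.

step 2: A=load:t2 B=compute:t1 [load-bound]

step 0: L[0]=8 → dur=8, Σ=8 | A=load:t0 B=idle [load-only]
step 1: L[1]=4 C[0]=9 → dur=9, Σ=17 | A=compute:t0 B=load:t1 [compute-bound]
step 2: L[2]=7 C[1]=3 → dur=7, Σ=24 | A=load:t2 B=compute:t1 [load-bound]
step 3: L[3]=6 C[2]=5 → dur=6, Σ=30 | A=compute:t2 B=load:t3 [load-bound]
step 4: L[4]=2 C[3]=7 → dur=7, Σ=37 | A=load:t4 B=compute:t3 [compute-bound]
step 5: L[5]=9 C[4]=3 → dur=9, Σ=46 | A=compute:t4 B=load:t5 [load-bound]
step 6: C[5]=7 → dur=7, Σ=53 | A=idle B=compute:t5 [compute-only]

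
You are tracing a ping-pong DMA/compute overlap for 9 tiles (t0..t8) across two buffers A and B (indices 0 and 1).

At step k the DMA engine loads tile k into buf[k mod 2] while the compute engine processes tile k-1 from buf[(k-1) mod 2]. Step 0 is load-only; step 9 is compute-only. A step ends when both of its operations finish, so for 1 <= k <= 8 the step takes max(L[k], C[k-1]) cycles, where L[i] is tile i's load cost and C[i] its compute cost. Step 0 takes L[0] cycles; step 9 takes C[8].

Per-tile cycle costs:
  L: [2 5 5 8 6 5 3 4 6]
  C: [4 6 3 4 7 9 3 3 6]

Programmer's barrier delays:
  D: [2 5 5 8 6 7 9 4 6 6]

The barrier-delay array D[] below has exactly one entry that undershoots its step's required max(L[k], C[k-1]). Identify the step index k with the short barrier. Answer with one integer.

hazard at step 2

[0] required=L[0]=2=2 vs D=2 ok
[1] required=max(L[1]=5,C[0]=4)=5 vs D=5 ok
[2] required=max(L[2]=5,C[1]=6)=6 vs D=5 SHORT
[3] required=max(L[3]=8,C[2]=3)=8 vs D=8 ok
[4] required=max(L[4]=6,C[3]=4)=6 vs D=6 ok
[5] required=max(L[5]=5,C[4]=7)=7 vs D=7 ok
[6] required=max(L[6]=3,C[5]=9)=9 vs D=9 ok
[7] required=max(L[7]=4,C[6]=3)=4 vs D=4 ok
[8] required=max(L[8]=6,C[7]=3)=6 vs D=6 ok
[9] required=C[8]=6=6 vs D=6 ok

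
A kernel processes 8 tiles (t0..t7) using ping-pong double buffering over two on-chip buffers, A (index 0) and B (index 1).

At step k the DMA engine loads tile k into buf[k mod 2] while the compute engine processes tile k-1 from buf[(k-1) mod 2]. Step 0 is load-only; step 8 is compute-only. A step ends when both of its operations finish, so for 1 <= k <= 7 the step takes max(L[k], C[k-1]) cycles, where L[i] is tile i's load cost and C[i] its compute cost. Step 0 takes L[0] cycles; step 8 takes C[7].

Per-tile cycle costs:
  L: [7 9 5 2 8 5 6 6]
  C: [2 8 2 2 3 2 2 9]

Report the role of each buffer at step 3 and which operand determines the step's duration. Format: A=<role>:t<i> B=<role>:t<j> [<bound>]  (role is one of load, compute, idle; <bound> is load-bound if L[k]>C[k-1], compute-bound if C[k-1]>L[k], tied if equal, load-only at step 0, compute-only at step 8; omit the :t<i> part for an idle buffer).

step 0: L[0]=7 → dur=7, Σ=7 | A=load:t0 B=idle [load-only]
step 1: L[1]=9 C[0]=2 → dur=9, Σ=16 | A=compute:t0 B=load:t1 [load-bound]
step 2: L[2]=5 C[1]=8 → dur=8, Σ=24 | A=load:t2 B=compute:t1 [compute-bound]
step 3: L[3]=2 C[2]=2 → dur=2, Σ=26 | A=compute:t2 B=load:t3 [tied]
step 4: L[4]=8 C[3]=2 → dur=8, Σ=34 | A=load:t4 B=compute:t3 [load-bound]
step 5: L[5]=5 C[4]=3 → dur=5, Σ=39 | A=compute:t4 B=load:t5 [load-bound]
step 6: L[6]=6 C[5]=2 → dur=6, Σ=45 | A=load:t6 B=compute:t5 [load-bound]
step 7: L[7]=6 C[6]=2 → dur=6, Σ=51 | A=compute:t6 B=load:t7 [load-bound]
step 8: C[7]=9 → dur=9, Σ=60 | A=idle B=compute:t7 [compute-only]

step 3: A=compute:t2 B=load:t3 [tied]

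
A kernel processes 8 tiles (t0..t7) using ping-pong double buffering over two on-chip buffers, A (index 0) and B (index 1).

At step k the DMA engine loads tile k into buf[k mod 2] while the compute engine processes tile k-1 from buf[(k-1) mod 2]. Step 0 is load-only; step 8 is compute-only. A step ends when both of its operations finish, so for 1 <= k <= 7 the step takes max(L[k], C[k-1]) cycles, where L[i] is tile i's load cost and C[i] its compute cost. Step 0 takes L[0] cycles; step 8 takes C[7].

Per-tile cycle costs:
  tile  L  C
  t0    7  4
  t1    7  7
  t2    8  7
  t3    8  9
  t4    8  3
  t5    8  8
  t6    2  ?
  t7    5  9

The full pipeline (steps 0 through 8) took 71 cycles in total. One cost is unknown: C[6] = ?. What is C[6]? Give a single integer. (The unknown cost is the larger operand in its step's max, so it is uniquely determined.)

C[6] = 7

step 0 → dur = L[0]=7 = 7
step 1 → dur = max(L[1]=7, C[0]=4) = 7
step 2 → dur = max(L[2]=8, C[1]=7) = 8
step 3 → dur = max(L[3]=8, C[2]=7) = 8
step 4 → dur = max(L[4]=8, C[3]=9) = 9
step 5 → dur = max(L[5]=8, C[4]=3) = 8
step 6 → dur = max(L[6]=2, C[5]=8) = 8
step 7 → dur = max(L[7]=5, C[6]=?) = C[6]  (unknown; binding)
step 8 → dur = C[7]=9 = 9
sum of known step durations = 64
dur[7] = total - known = 71 - 64 = 7
C[6] is the binding max in step 7, so C[6] = dur[7] = 7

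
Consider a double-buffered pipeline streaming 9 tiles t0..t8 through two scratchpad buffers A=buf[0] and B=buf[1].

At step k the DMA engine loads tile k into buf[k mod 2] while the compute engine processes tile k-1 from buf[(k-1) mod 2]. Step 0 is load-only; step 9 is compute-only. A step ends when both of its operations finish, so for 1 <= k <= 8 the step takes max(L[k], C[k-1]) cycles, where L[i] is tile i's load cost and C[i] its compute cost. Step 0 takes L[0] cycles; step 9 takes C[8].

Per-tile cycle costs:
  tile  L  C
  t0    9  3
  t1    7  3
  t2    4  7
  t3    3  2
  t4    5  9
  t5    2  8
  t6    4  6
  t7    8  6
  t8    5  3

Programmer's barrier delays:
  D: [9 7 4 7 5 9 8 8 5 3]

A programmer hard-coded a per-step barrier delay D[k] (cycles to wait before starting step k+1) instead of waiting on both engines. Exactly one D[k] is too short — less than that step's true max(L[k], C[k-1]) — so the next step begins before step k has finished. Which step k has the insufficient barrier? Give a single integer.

step 0: need L[0]=9 = 9; D[0]=9 ok
step 1: need max(L[1]=7,C[0]=3) = 7; D[1]=7 ok
step 2: need max(L[2]=4,C[1]=3) = 4; D[2]=4 ok
step 3: need max(L[3]=3,C[2]=7) = 7; D[3]=7 ok
step 4: need max(L[4]=5,C[3]=2) = 5; D[4]=5 ok
step 5: need max(L[5]=2,C[4]=9) = 9; D[5]=9 ok
step 6: need max(L[6]=4,C[5]=8) = 8; D[6]=8 ok
step 7: need max(L[7]=8,C[6]=6) = 8; D[7]=8 ok
step 8: need max(L[8]=5,C[7]=6) = 6; D[8]=5 SHORT
step 9: need C[8]=3 = 3; D[9]=3 ok

hazard at step 8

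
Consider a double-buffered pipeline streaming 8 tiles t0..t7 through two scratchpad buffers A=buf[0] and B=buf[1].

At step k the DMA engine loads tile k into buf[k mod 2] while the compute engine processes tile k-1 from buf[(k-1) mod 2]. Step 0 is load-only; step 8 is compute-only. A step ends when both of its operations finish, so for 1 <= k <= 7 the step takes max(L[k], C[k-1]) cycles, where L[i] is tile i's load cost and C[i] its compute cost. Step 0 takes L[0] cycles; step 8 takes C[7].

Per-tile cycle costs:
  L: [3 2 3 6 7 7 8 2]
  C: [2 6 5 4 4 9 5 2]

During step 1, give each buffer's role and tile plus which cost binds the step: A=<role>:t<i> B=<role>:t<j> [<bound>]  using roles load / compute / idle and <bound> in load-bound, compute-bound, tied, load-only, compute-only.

step 1: A=compute:t0 B=load:t1 [tied]

[0] DMA t0→A (3c) ∥ CU idle ⇒ 3c, clock 3
[1] DMA t1→B (2c) ∥ CU A:t0 (2c) ⇒ 2c, clock 5
[2] DMA t2→A (3c) ∥ CU B:t1 (6c) ⇒ 6c, clock 11
[3] DMA t3→B (6c) ∥ CU A:t2 (5c) ⇒ 6c, clock 17
[4] DMA t4→A (7c) ∥ CU B:t3 (4c) ⇒ 7c, clock 24
[5] DMA t5→B (7c) ∥ CU A:t4 (4c) ⇒ 7c, clock 31
[6] DMA t6→A (8c) ∥ CU B:t5 (9c) ⇒ 9c, clock 40
[7] DMA t7→B (2c) ∥ CU A:t6 (5c) ⇒ 5c, clock 45
[8] DMA idle ∥ CU B:t7 (2c) ⇒ 2c, clock 47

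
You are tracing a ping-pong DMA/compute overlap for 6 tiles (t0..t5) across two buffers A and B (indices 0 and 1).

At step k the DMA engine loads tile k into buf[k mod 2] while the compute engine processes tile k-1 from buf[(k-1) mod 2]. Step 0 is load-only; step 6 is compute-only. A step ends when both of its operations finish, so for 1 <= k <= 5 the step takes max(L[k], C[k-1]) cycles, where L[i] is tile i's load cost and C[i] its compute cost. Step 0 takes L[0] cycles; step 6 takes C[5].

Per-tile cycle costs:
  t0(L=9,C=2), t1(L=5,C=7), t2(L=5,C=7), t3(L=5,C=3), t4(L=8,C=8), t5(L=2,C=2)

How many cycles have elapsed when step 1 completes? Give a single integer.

end_cycle[1] = 14

[0] DMA t0→A (9c) ∥ CU idle ⇒ 9c, clock 9
[1] DMA t1→B (5c) ∥ CU A:t0 (2c) ⇒ 5c, clock 14
[2] DMA t2→A (5c) ∥ CU B:t1 (7c) ⇒ 7c, clock 21
[3] DMA t3→B (5c) ∥ CU A:t2 (7c) ⇒ 7c, clock 28
[4] DMA t4→A (8c) ∥ CU B:t3 (3c) ⇒ 8c, clock 36
[5] DMA t5→B (2c) ∥ CU A:t4 (8c) ⇒ 8c, clock 44
[6] DMA idle ∥ CU B:t5 (2c) ⇒ 2c, clock 46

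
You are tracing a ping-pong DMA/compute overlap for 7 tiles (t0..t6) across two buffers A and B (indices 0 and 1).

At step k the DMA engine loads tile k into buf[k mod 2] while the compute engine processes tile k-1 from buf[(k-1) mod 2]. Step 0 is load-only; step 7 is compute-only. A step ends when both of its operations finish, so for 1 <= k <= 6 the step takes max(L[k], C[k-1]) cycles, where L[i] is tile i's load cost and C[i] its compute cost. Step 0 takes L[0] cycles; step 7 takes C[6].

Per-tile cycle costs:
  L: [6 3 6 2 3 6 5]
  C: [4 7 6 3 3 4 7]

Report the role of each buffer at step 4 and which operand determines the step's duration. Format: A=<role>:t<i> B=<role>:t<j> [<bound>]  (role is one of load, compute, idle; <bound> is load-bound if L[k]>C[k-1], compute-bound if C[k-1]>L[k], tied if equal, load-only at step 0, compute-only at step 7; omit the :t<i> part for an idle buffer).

k=0 load=t0/6c comp=- wait=6 total=6
k=1 load=t1/3c comp=t0/4c wait=4 total=10
k=2 load=t2/6c comp=t1/7c wait=7 total=17
k=3 load=t3/2c comp=t2/6c wait=6 total=23
k=4 load=t4/3c comp=t3/3c wait=3 total=26
k=5 load=t5/6c comp=t4/3c wait=6 total=32
k=6 load=t6/5c comp=t5/4c wait=5 total=37
k=7 load=- comp=t6/7c wait=7 total=44

step 4: A=load:t4 B=compute:t3 [tied]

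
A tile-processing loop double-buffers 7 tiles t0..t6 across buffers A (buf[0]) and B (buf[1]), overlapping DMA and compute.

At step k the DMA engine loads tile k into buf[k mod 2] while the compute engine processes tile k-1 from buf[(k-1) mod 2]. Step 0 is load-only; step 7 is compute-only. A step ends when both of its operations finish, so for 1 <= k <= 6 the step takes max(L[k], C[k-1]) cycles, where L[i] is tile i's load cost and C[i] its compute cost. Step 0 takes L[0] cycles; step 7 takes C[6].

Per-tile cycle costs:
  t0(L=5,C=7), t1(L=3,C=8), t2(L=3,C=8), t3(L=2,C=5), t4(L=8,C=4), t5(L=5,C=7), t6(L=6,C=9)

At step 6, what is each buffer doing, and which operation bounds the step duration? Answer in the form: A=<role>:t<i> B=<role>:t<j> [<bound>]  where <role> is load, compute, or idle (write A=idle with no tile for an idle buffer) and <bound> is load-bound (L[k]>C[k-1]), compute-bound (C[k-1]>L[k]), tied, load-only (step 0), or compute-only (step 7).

[0] DMA t0→A (5c) ∥ CU idle ⇒ 5c, clock 5
[1] DMA t1→B (3c) ∥ CU A:t0 (7c) ⇒ 7c, clock 12
[2] DMA t2→A (3c) ∥ CU B:t1 (8c) ⇒ 8c, clock 20
[3] DMA t3→B (2c) ∥ CU A:t2 (8c) ⇒ 8c, clock 28
[4] DMA t4→A (8c) ∥ CU B:t3 (5c) ⇒ 8c, clock 36
[5] DMA t5→B (5c) ∥ CU A:t4 (4c) ⇒ 5c, clock 41
[6] DMA t6→A (6c) ∥ CU B:t5 (7c) ⇒ 7c, clock 48
[7] DMA idle ∥ CU A:t6 (9c) ⇒ 9c, clock 57

step 6: A=load:t6 B=compute:t5 [compute-bound]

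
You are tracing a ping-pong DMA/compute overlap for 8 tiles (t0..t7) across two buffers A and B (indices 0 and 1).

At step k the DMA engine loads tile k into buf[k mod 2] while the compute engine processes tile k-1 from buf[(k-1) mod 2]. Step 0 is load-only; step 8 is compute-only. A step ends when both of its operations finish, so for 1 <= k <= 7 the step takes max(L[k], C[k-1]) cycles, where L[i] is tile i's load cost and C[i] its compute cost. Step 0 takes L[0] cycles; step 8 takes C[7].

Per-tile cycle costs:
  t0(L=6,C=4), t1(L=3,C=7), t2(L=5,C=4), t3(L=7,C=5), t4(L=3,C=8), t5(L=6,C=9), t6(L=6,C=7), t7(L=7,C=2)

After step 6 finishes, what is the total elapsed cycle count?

step 0: L[0]=6 → dur=6, Σ=6 | A=load:t0 B=idle [load-only]
step 1: L[1]=3 C[0]=4 → dur=4, Σ=10 | A=compute:t0 B=load:t1 [compute-bound]
step 2: L[2]=5 C[1]=7 → dur=7, Σ=17 | A=load:t2 B=compute:t1 [compute-bound]
step 3: L[3]=7 C[2]=4 → dur=7, Σ=24 | A=compute:t2 B=load:t3 [load-bound]
step 4: L[4]=3 C[3]=5 → dur=5, Σ=29 | A=load:t4 B=compute:t3 [compute-bound]
step 5: L[5]=6 C[4]=8 → dur=8, Σ=37 | A=compute:t4 B=load:t5 [compute-bound]
step 6: L[6]=6 C[5]=9 → dur=9, Σ=46 | A=load:t6 B=compute:t5 [compute-bound]
step 7: L[7]=7 C[6]=7 → dur=7, Σ=53 | A=compute:t6 B=load:t7 [tied]
step 8: C[7]=2 → dur=2, Σ=55 | A=idle B=compute:t7 [compute-only]

end_cycle[6] = 46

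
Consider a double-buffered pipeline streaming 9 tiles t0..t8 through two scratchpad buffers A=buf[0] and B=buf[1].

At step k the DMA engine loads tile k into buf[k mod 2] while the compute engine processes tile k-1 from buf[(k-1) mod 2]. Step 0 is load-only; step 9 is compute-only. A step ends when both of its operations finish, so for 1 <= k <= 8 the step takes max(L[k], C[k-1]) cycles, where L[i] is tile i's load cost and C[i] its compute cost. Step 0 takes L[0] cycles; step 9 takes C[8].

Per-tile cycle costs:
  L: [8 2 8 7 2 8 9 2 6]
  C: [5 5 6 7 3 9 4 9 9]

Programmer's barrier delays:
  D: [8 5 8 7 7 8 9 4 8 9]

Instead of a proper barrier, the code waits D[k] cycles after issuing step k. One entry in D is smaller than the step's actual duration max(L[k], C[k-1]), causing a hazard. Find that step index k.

hazard at step 8

step 0: need L[0]=8 = 8; D[0]=8 ok
step 1: need max(L[1]=2,C[0]=5) = 5; D[1]=5 ok
step 2: need max(L[2]=8,C[1]=5) = 8; D[2]=8 ok
step 3: need max(L[3]=7,C[2]=6) = 7; D[3]=7 ok
step 4: need max(L[4]=2,C[3]=7) = 7; D[4]=7 ok
step 5: need max(L[5]=8,C[4]=3) = 8; D[5]=8 ok
step 6: need max(L[6]=9,C[5]=9) = 9; D[6]=9 ok
step 7: need max(L[7]=2,C[6]=4) = 4; D[7]=4 ok
step 8: need max(L[8]=6,C[7]=9) = 9; D[8]=8 SHORT
step 9: need C[8]=9 = 9; D[9]=9 ok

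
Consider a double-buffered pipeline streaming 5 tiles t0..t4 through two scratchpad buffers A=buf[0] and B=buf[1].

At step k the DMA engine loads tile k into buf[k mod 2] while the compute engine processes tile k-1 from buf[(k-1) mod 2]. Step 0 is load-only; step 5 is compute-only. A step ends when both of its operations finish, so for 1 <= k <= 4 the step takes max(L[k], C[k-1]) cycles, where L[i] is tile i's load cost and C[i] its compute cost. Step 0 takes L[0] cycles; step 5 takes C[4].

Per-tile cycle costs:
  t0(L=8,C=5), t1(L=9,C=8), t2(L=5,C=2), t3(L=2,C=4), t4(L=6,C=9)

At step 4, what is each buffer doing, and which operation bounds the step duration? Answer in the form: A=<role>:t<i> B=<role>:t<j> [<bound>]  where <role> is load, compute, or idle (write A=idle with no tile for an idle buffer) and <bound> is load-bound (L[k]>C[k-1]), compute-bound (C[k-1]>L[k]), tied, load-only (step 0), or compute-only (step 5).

step 4: A=load:t4 B=compute:t3 [load-bound]

k=0 load=t0/8c comp=- wait=8 total=8
k=1 load=t1/9c comp=t0/5c wait=9 total=17
k=2 load=t2/5c comp=t1/8c wait=8 total=25
k=3 load=t3/2c comp=t2/2c wait=2 total=27
k=4 load=t4/6c comp=t3/4c wait=6 total=33
k=5 load=- comp=t4/9c wait=9 total=42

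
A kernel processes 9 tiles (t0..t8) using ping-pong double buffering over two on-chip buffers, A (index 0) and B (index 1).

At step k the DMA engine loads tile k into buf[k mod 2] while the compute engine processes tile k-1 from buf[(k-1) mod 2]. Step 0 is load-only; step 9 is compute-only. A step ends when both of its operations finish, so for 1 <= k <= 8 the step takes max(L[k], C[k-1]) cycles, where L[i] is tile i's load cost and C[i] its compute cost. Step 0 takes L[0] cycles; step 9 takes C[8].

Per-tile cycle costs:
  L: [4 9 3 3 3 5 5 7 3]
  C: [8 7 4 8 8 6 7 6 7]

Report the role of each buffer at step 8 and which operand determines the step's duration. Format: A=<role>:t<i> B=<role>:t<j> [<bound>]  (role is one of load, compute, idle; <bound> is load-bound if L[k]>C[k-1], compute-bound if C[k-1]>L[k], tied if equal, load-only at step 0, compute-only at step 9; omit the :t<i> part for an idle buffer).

step 8: A=load:t8 B=compute:t7 [compute-bound]

  0. 4=4c; end=4; A:t0 B:-
  1. max(9,8)=9c; end=13; A:t0 B:t1
  2. max(3,7)=7c; end=20; A:t2 B:t1
  3. max(3,4)=4c; end=24; A:t2 B:t3
  4. max(3,8)=8c; end=32; A:t4 B:t3
  5. max(5,8)=8c; end=40; A:t4 B:t5
  6. max(5,6)=6c; end=46; A:t6 B:t5
  7. max(7,7)=7c; end=53; A:t6 B:t7
  8. max(3,6)=6c; end=59; A:t8 B:t7
  9. 7=7c; end=66; A:t8 B:t7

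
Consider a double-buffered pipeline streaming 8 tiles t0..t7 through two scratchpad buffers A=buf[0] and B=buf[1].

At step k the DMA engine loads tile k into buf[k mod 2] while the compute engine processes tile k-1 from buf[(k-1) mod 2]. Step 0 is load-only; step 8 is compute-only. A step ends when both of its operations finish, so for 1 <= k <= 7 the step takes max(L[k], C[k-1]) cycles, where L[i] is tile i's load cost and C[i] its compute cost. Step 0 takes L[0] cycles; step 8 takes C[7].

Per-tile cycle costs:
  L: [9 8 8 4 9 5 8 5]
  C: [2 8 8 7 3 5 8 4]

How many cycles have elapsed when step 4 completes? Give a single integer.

k=0 load=t0/9c comp=- wait=9 total=9
k=1 load=t1/8c comp=t0/2c wait=8 total=17
k=2 load=t2/8c comp=t1/8c wait=8 total=25
k=3 load=t3/4c comp=t2/8c wait=8 total=33
k=4 load=t4/9c comp=t3/7c wait=9 total=42
k=5 load=t5/5c comp=t4/3c wait=5 total=47
k=6 load=t6/8c comp=t5/5c wait=8 total=55
k=7 load=t7/5c comp=t6/8c wait=8 total=63
k=8 load=- comp=t7/4c wait=4 total=67

end_cycle[4] = 42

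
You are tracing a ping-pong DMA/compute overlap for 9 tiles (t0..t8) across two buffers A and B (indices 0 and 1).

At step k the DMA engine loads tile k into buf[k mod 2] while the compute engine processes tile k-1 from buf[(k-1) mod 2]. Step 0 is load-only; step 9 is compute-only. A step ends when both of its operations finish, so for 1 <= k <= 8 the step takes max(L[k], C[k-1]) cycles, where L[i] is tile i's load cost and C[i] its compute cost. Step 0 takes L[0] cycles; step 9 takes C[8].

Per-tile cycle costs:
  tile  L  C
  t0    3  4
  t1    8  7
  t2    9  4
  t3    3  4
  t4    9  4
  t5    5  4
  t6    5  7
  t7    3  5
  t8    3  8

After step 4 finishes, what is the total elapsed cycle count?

step 0: L[0]=3 → dur=3, Σ=3 | A=load:t0 B=idle [load-only]
step 1: L[1]=8 C[0]=4 → dur=8, Σ=11 | A=compute:t0 B=load:t1 [load-bound]
step 2: L[2]=9 C[1]=7 → dur=9, Σ=20 | A=load:t2 B=compute:t1 [load-bound]
step 3: L[3]=3 C[2]=4 → dur=4, Σ=24 | A=compute:t2 B=load:t3 [compute-bound]
step 4: L[4]=9 C[3]=4 → dur=9, Σ=33 | A=load:t4 B=compute:t3 [load-bound]
step 5: L[5]=5 C[4]=4 → dur=5, Σ=38 | A=compute:t4 B=load:t5 [load-bound]
step 6: L[6]=5 C[5]=4 → dur=5, Σ=43 | A=load:t6 B=compute:t5 [load-bound]
step 7: L[7]=3 C[6]=7 → dur=7, Σ=50 | A=compute:t6 B=load:t7 [compute-bound]
step 8: L[8]=3 C[7]=5 → dur=5, Σ=55 | A=load:t8 B=compute:t7 [compute-bound]
step 9: C[8]=8 → dur=8, Σ=63 | A=compute:t8 B=idle [compute-only]

end_cycle[4] = 33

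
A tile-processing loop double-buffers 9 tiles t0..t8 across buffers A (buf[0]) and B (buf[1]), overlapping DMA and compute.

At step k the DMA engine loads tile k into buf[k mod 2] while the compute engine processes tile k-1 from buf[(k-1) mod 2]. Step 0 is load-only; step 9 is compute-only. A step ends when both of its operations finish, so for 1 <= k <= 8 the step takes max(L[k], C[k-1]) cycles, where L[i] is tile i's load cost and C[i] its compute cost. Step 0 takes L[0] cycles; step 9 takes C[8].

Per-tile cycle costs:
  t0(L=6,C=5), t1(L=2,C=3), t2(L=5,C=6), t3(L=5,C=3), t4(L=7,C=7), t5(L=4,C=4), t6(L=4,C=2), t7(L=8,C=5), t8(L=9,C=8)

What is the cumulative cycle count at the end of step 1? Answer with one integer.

[0] DMA t0→A (6c) ∥ CU idle ⇒ 6c, clock 6
[1] DMA t1→B (2c) ∥ CU A:t0 (5c) ⇒ 5c, clock 11
[2] DMA t2→A (5c) ∥ CU B:t1 (3c) ⇒ 5c, clock 16
[3] DMA t3→B (5c) ∥ CU A:t2 (6c) ⇒ 6c, clock 22
[4] DMA t4→A (7c) ∥ CU B:t3 (3c) ⇒ 7c, clock 29
[5] DMA t5→B (4c) ∥ CU A:t4 (7c) ⇒ 7c, clock 36
[6] DMA t6→A (4c) ∥ CU B:t5 (4c) ⇒ 4c, clock 40
[7] DMA t7→B (8c) ∥ CU A:t6 (2c) ⇒ 8c, clock 48
[8] DMA t8→A (9c) ∥ CU B:t7 (5c) ⇒ 9c, clock 57
[9] DMA idle ∥ CU A:t8 (8c) ⇒ 8c, clock 65

end_cycle[1] = 11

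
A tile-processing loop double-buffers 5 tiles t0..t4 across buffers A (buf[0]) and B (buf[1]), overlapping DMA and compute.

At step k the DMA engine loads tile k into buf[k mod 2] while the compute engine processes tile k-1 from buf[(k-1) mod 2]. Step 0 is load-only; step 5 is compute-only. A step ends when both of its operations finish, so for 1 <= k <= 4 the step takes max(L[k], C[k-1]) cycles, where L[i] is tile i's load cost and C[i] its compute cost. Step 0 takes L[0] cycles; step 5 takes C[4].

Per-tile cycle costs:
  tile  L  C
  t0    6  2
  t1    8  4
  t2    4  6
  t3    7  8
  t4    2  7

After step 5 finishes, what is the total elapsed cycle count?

end_cycle[5] = 40

k=0 load=t0/6c comp=- wait=6 total=6
k=1 load=t1/8c comp=t0/2c wait=8 total=14
k=2 load=t2/4c comp=t1/4c wait=4 total=18
k=3 load=t3/7c comp=t2/6c wait=7 total=25
k=4 load=t4/2c comp=t3/8c wait=8 total=33
k=5 load=- comp=t4/7c wait=7 total=40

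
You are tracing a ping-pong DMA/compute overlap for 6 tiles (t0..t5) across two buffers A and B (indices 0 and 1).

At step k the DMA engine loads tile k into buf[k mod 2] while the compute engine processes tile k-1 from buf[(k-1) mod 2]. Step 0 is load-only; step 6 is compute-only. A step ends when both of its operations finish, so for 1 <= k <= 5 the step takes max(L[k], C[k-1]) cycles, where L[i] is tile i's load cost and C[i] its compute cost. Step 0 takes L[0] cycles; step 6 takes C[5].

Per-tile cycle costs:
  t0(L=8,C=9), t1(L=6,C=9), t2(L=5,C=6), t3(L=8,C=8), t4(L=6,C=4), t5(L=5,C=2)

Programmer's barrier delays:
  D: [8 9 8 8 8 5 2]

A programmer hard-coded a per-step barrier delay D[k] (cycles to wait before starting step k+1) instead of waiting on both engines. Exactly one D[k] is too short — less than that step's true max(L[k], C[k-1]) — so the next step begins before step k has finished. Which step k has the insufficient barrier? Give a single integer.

k=0 barrier L[0]=8→8c, D[0]=8 ok
k=1 barrier max(L[1]=6,C[0]=9)→9c, D[1]=9 ok
k=2 barrier max(L[2]=5,C[1]=9)→9c, D[2]=8 SHORT
k=3 barrier max(L[3]=8,C[2]=6)→8c, D[3]=8 ok
k=4 barrier max(L[4]=6,C[3]=8)→8c, D[4]=8 ok
k=5 barrier max(L[5]=5,C[4]=4)→5c, D[5]=5 ok
k=6 barrier C[5]=2→2c, D[6]=2 ok

hazard at step 2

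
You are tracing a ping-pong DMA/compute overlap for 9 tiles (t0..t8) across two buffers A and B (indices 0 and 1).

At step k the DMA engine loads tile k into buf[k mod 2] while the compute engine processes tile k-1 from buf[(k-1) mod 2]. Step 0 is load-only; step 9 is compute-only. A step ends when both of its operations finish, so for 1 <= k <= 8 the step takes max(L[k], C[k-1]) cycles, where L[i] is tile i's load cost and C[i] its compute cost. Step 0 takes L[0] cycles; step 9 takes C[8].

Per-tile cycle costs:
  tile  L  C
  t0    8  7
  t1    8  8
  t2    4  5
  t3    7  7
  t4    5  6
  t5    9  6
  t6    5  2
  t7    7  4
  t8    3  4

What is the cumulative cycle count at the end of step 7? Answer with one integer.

end_cycle[7] = 60

k=0 load=t0/8c comp=- wait=8 total=8
k=1 load=t1/8c comp=t0/7c wait=8 total=16
k=2 load=t2/4c comp=t1/8c wait=8 total=24
k=3 load=t3/7c comp=t2/5c wait=7 total=31
k=4 load=t4/5c comp=t3/7c wait=7 total=38
k=5 load=t5/9c comp=t4/6c wait=9 total=47
k=6 load=t6/5c comp=t5/6c wait=6 total=53
k=7 load=t7/7c comp=t6/2c wait=7 total=60
k=8 load=t8/3c comp=t7/4c wait=4 total=64
k=9 load=- comp=t8/4c wait=4 total=68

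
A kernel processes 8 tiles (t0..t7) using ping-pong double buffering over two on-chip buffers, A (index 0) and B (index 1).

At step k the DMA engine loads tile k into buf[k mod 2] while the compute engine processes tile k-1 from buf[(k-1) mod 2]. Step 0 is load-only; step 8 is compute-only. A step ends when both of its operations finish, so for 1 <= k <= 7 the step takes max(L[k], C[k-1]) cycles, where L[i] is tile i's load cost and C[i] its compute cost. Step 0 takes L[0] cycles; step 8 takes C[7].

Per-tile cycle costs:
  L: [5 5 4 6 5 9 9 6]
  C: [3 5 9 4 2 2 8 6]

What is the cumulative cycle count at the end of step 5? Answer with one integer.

end_cycle[5] = 38

step 0: L[0]=5 → dur=5, Σ=5 | A=load:t0 B=idle [load-only]
step 1: L[1]=5 C[0]=3 → dur=5, Σ=10 | A=compute:t0 B=load:t1 [load-bound]
step 2: L[2]=4 C[1]=5 → dur=5, Σ=15 | A=load:t2 B=compute:t1 [compute-bound]
step 3: L[3]=6 C[2]=9 → dur=9, Σ=24 | A=compute:t2 B=load:t3 [compute-bound]
step 4: L[4]=5 C[3]=4 → dur=5, Σ=29 | A=load:t4 B=compute:t3 [load-bound]
step 5: L[5]=9 C[4]=2 → dur=9, Σ=38 | A=compute:t4 B=load:t5 [load-bound]
step 6: L[6]=9 C[5]=2 → dur=9, Σ=47 | A=load:t6 B=compute:t5 [load-bound]
step 7: L[7]=6 C[6]=8 → dur=8, Σ=55 | A=compute:t6 B=load:t7 [compute-bound]
step 8: C[7]=6 → dur=6, Σ=61 | A=idle B=compute:t7 [compute-only]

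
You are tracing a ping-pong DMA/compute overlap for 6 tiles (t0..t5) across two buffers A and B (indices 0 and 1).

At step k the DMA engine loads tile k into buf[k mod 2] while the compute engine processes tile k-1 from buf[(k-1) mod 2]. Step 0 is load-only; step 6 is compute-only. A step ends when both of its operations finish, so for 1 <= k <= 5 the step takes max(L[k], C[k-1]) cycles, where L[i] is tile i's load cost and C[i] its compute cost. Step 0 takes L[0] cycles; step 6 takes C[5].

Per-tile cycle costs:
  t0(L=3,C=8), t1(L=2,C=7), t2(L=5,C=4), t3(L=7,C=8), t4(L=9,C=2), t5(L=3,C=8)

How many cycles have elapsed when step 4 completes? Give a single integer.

step 0: L[0]=3 → dur=3, Σ=3 | A=load:t0 B=idle [load-only]
step 1: L[1]=2 C[0]=8 → dur=8, Σ=11 | A=compute:t0 B=load:t1 [compute-bound]
step 2: L[2]=5 C[1]=7 → dur=7, Σ=18 | A=load:t2 B=compute:t1 [compute-bound]
step 3: L[3]=7 C[2]=4 → dur=7, Σ=25 | A=compute:t2 B=load:t3 [load-bound]
step 4: L[4]=9 C[3]=8 → dur=9, Σ=34 | A=load:t4 B=compute:t3 [load-bound]
step 5: L[5]=3 C[4]=2 → dur=3, Σ=37 | A=compute:t4 B=load:t5 [load-bound]
step 6: C[5]=8 → dur=8, Σ=45 | A=idle B=compute:t5 [compute-only]

end_cycle[4] = 34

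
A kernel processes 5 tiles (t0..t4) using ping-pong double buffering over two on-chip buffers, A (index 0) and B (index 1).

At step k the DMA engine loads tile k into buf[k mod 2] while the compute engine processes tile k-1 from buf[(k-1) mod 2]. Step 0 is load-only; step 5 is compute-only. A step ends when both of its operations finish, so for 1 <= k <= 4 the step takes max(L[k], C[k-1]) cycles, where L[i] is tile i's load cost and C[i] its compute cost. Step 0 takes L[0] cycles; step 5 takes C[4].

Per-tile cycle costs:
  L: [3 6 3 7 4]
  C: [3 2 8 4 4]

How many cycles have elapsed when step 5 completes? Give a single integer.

  0. 3=3c; end=3; A:t0 B:-
  1. max(6,3)=6c; end=9; A:t0 B:t1
  2. max(3,2)=3c; end=12; A:t2 B:t1
  3. max(7,8)=8c; end=20; A:t2 B:t3
  4. max(4,4)=4c; end=24; A:t4 B:t3
  5. 4=4c; end=28; A:t4 B:t3

end_cycle[5] = 28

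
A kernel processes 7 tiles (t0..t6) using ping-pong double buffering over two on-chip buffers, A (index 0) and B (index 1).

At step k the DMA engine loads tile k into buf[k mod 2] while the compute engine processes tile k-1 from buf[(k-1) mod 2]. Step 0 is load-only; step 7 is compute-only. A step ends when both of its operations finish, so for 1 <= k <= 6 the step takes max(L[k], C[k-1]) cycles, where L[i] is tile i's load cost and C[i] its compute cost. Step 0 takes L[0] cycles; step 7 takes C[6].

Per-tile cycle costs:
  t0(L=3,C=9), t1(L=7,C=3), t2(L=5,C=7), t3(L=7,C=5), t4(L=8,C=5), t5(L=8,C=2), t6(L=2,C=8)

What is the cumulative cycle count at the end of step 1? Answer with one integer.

end_cycle[1] = 12

k=0 load=t0/3c comp=- wait=3 total=3
k=1 load=t1/7c comp=t0/9c wait=9 total=12
k=2 load=t2/5c comp=t1/3c wait=5 total=17
k=3 load=t3/7c comp=t2/7c wait=7 total=24
k=4 load=t4/8c comp=t3/5c wait=8 total=32
k=5 load=t5/8c comp=t4/5c wait=8 total=40
k=6 load=t6/2c comp=t5/2c wait=2 total=42
k=7 load=- comp=t6/8c wait=8 total=50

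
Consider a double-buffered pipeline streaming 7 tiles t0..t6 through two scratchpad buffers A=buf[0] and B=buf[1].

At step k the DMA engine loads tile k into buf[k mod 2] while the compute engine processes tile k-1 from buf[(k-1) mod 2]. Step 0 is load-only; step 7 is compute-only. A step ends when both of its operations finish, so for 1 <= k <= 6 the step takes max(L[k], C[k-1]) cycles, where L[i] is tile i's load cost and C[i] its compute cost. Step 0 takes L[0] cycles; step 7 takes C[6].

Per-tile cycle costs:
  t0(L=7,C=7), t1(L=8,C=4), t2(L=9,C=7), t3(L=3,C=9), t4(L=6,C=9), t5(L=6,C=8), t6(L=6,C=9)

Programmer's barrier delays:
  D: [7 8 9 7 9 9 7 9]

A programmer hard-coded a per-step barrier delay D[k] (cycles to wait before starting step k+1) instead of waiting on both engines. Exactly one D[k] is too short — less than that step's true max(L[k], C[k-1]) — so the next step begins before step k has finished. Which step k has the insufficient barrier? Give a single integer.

hazard at step 6

[0] required=L[0]=7=7 vs D=7 ok
[1] required=max(L[1]=8,C[0]=7)=8 vs D=8 ok
[2] required=max(L[2]=9,C[1]=4)=9 vs D=9 ok
[3] required=max(L[3]=3,C[2]=7)=7 vs D=7 ok
[4] required=max(L[4]=6,C[3]=9)=9 vs D=9 ok
[5] required=max(L[5]=6,C[4]=9)=9 vs D=9 ok
[6] required=max(L[6]=6,C[5]=8)=8 vs D=7 SHORT
[7] required=C[6]=9=9 vs D=9 ok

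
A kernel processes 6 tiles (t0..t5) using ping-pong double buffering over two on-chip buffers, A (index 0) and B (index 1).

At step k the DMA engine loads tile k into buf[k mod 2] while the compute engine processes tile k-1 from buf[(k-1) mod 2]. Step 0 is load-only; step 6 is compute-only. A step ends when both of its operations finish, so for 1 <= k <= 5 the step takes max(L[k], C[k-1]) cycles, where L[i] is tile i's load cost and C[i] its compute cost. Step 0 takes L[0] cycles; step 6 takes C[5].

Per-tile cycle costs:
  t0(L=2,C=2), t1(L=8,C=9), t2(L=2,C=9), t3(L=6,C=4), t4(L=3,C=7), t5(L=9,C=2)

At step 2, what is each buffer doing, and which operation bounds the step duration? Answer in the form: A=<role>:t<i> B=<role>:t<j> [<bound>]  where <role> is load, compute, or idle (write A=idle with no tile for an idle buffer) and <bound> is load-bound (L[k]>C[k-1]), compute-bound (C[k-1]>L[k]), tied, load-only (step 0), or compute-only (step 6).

step 2: A=load:t2 B=compute:t1 [compute-bound]

step 0: L[0]=2 → dur=2, Σ=2 | A=load:t0 B=idle [load-only]
step 1: L[1]=8 C[0]=2 → dur=8, Σ=10 | A=compute:t0 B=load:t1 [load-bound]
step 2: L[2]=2 C[1]=9 → dur=9, Σ=19 | A=load:t2 B=compute:t1 [compute-bound]
step 3: L[3]=6 C[2]=9 → dur=9, Σ=28 | A=compute:t2 B=load:t3 [compute-bound]
step 4: L[4]=3 C[3]=4 → dur=4, Σ=32 | A=load:t4 B=compute:t3 [compute-bound]
step 5: L[5]=9 C[4]=7 → dur=9, Σ=41 | A=compute:t4 B=load:t5 [load-bound]
step 6: C[5]=2 → dur=2, Σ=43 | A=idle B=compute:t5 [compute-only]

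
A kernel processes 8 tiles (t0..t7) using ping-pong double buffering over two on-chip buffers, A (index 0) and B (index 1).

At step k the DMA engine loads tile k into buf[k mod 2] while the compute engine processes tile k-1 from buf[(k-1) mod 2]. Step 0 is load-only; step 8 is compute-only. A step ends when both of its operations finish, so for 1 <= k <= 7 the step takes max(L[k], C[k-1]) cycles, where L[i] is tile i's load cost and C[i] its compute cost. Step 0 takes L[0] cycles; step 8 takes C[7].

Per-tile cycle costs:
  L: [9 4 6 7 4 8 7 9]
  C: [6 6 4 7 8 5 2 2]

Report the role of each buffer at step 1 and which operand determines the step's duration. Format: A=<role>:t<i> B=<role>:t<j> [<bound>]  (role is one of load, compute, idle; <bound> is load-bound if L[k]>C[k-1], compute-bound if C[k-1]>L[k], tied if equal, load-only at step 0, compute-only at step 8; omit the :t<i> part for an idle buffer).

step 0: L[0]=9 → dur=9, Σ=9 | A=load:t0 B=idle [load-only]
step 1: L[1]=4 C[0]=6 → dur=6, Σ=15 | A=compute:t0 B=load:t1 [compute-bound]
step 2: L[2]=6 C[1]=6 → dur=6, Σ=21 | A=load:t2 B=compute:t1 [tied]
step 3: L[3]=7 C[2]=4 → dur=7, Σ=28 | A=compute:t2 B=load:t3 [load-bound]
step 4: L[4]=4 C[3]=7 → dur=7, Σ=35 | A=load:t4 B=compute:t3 [compute-bound]
step 5: L[5]=8 C[4]=8 → dur=8, Σ=43 | A=compute:t4 B=load:t5 [tied]
step 6: L[6]=7 C[5]=5 → dur=7, Σ=50 | A=load:t6 B=compute:t5 [load-bound]
step 7: L[7]=9 C[6]=2 → dur=9, Σ=59 | A=compute:t6 B=load:t7 [load-bound]
step 8: C[7]=2 → dur=2, Σ=61 | A=idle B=compute:t7 [compute-only]

step 1: A=compute:t0 B=load:t1 [compute-bound]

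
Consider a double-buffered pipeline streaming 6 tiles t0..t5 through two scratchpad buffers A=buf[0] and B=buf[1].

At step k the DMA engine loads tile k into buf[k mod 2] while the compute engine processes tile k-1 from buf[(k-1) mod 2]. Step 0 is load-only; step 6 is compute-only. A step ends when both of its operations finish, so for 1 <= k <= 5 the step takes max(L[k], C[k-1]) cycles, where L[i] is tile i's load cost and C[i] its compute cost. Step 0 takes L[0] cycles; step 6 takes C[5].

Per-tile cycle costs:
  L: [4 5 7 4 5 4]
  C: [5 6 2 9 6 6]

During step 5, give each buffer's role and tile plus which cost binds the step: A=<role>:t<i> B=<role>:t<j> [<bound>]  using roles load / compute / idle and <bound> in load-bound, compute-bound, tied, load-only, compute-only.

k=0 load=t0/4c comp=- wait=4 total=4
k=1 load=t1/5c comp=t0/5c wait=5 total=9
k=2 load=t2/7c comp=t1/6c wait=7 total=16
k=3 load=t3/4c comp=t2/2c wait=4 total=20
k=4 load=t4/5c comp=t3/9c wait=9 total=29
k=5 load=t5/4c comp=t4/6c wait=6 total=35
k=6 load=- comp=t5/6c wait=6 total=41

step 5: A=compute:t4 B=load:t5 [compute-bound]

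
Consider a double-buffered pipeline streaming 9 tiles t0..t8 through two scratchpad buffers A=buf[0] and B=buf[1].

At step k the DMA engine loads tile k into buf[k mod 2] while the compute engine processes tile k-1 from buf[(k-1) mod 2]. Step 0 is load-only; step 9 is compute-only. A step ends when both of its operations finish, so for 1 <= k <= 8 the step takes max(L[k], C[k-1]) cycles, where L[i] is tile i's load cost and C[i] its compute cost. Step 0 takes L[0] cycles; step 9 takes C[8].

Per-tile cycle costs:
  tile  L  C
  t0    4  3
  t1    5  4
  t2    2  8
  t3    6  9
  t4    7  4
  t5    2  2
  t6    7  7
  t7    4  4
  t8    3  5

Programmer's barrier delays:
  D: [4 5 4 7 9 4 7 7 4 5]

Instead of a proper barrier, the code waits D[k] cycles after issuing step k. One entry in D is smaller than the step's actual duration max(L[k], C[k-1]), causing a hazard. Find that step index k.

[0] required=L[0]=4=4 vs D=4 ok
[1] required=max(L[1]=5,C[0]=3)=5 vs D=5 ok
[2] required=max(L[2]=2,C[1]=4)=4 vs D=4 ok
[3] required=max(L[3]=6,C[2]=8)=8 vs D=7 SHORT
[4] required=max(L[4]=7,C[3]=9)=9 vs D=9 ok
[5] required=max(L[5]=2,C[4]=4)=4 vs D=4 ok
[6] required=max(L[6]=7,C[5]=2)=7 vs D=7 ok
[7] required=max(L[7]=4,C[6]=7)=7 vs D=7 ok
[8] required=max(L[8]=3,C[7]=4)=4 vs D=4 ok
[9] required=C[8]=5=5 vs D=5 ok

hazard at step 3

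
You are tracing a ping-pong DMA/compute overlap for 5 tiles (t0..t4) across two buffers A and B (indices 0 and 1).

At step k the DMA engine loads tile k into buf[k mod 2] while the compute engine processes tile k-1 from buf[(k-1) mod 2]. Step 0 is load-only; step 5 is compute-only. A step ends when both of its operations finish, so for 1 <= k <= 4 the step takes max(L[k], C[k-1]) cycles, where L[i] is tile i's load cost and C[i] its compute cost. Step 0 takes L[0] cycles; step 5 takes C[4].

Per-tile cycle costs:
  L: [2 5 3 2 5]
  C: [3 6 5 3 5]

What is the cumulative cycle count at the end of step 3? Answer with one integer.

end_cycle[3] = 18

[0] DMA t0→A (2c) ∥ CU idle ⇒ 2c, clock 2
[1] DMA t1→B (5c) ∥ CU A:t0 (3c) ⇒ 5c, clock 7
[2] DMA t2→A (3c) ∥ CU B:t1 (6c) ⇒ 6c, clock 13
[3] DMA t3→B (2c) ∥ CU A:t2 (5c) ⇒ 5c, clock 18
[4] DMA t4→A (5c) ∥ CU B:t3 (3c) ⇒ 5c, clock 23
[5] DMA idle ∥ CU A:t4 (5c) ⇒ 5c, clock 28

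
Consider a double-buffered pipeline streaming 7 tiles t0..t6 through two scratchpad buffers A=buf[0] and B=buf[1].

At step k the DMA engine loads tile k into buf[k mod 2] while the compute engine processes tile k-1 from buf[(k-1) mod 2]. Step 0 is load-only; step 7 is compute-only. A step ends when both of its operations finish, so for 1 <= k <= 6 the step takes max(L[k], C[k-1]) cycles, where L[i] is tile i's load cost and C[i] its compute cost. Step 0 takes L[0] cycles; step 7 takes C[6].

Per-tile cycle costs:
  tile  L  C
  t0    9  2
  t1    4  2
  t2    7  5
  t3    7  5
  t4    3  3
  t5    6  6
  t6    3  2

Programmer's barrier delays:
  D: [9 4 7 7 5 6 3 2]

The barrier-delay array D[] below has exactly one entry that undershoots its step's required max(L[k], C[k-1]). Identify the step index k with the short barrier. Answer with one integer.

hazard at step 6

[0] required=L[0]=9=9 vs D=9 ok
[1] required=max(L[1]=4,C[0]=2)=4 vs D=4 ok
[2] required=max(L[2]=7,C[1]=2)=7 vs D=7 ok
[3] required=max(L[3]=7,C[2]=5)=7 vs D=7 ok
[4] required=max(L[4]=3,C[3]=5)=5 vs D=5 ok
[5] required=max(L[5]=6,C[4]=3)=6 vs D=6 ok
[6] required=max(L[6]=3,C[5]=6)=6 vs D=3 SHORT
[7] required=C[6]=2=2 vs D=2 ok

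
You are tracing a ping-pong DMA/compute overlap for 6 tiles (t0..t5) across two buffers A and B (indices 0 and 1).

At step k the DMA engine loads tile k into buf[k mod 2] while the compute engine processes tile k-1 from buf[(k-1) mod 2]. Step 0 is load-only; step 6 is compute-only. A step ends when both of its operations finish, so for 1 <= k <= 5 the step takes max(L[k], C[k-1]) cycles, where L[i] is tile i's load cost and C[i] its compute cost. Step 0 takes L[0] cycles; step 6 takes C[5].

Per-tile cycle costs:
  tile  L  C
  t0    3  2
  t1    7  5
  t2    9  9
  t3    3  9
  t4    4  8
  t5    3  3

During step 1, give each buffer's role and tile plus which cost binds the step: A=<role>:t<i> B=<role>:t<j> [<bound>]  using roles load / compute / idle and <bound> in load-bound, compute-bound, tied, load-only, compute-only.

step 1: A=compute:t0 B=load:t1 [load-bound]

[0] DMA t0→A (3c) ∥ CU idle ⇒ 3c, clock 3
[1] DMA t1→B (7c) ∥ CU A:t0 (2c) ⇒ 7c, clock 10
[2] DMA t2→A (9c) ∥ CU B:t1 (5c) ⇒ 9c, clock 19
[3] DMA t3→B (3c) ∥ CU A:t2 (9c) ⇒ 9c, clock 28
[4] DMA t4→A (4c) ∥ CU B:t3 (9c) ⇒ 9c, clock 37
[5] DMA t5→B (3c) ∥ CU A:t4 (8c) ⇒ 8c, clock 45
[6] DMA idle ∥ CU B:t5 (3c) ⇒ 3c, clock 48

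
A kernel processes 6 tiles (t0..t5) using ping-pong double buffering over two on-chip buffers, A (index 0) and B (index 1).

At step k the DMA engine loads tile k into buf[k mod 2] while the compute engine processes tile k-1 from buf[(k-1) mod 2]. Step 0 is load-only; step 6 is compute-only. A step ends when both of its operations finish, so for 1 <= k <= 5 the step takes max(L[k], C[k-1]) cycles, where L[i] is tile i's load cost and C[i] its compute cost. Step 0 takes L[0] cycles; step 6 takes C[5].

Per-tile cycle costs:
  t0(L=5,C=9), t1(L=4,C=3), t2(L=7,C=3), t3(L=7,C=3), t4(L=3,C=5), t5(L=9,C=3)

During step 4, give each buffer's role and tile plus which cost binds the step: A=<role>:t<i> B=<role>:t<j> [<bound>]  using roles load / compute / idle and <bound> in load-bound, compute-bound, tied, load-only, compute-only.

step 4: A=load:t4 B=compute:t3 [tied]

[0] DMA t0→A (5c) ∥ CU idle ⇒ 5c, clock 5
[1] DMA t1→B (4c) ∥ CU A:t0 (9c) ⇒ 9c, clock 14
[2] DMA t2→A (7c) ∥ CU B:t1 (3c) ⇒ 7c, clock 21
[3] DMA t3→B (7c) ∥ CU A:t2 (3c) ⇒ 7c, clock 28
[4] DMA t4→A (3c) ∥ CU B:t3 (3c) ⇒ 3c, clock 31
[5] DMA t5→B (9c) ∥ CU A:t4 (5c) ⇒ 9c, clock 40
[6] DMA idle ∥ CU B:t5 (3c) ⇒ 3c, clock 43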